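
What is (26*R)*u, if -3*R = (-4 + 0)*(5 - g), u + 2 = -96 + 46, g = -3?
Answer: -43264/3 ≈ -14421.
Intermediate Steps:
u = -52 (u = -2 + (-96 + 46) = -2 - 50 = -52)
R = 32/3 (R = -(-4 + 0)*(5 - 1*(-3))/3 = -(-4)*(5 + 3)/3 = -(-4)*8/3 = -⅓*(-32) = 32/3 ≈ 10.667)
(26*R)*u = (26*(32/3))*(-52) = (832/3)*(-52) = -43264/3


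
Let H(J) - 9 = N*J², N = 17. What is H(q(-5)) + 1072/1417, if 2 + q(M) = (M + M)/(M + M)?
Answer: 37914/1417 ≈ 26.757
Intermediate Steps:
q(M) = -1 (q(M) = -2 + (M + M)/(M + M) = -2 + (2*M)/((2*M)) = -2 + (2*M)*(1/(2*M)) = -2 + 1 = -1)
H(J) = 9 + 17*J²
H(q(-5)) + 1072/1417 = (9 + 17*(-1)²) + 1072/1417 = (9 + 17*1) + (1/1417)*1072 = (9 + 17) + 1072/1417 = 26 + 1072/1417 = 37914/1417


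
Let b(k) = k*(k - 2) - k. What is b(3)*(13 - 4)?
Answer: 0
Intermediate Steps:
b(k) = -k + k*(-2 + k) (b(k) = k*(-2 + k) - k = -k + k*(-2 + k))
b(3)*(13 - 4) = (3*(-3 + 3))*(13 - 4) = (3*0)*9 = 0*9 = 0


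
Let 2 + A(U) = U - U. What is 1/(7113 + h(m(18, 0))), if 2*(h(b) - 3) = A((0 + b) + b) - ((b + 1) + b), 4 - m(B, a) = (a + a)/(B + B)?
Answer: 2/14221 ≈ 0.00014064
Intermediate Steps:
A(U) = -2 (A(U) = -2 + (U - U) = -2 + 0 = -2)
m(B, a) = 4 - a/B (m(B, a) = 4 - (a + a)/(B + B) = 4 - 2*a/(2*B) = 4 - 2*a*1/(2*B) = 4 - a/B)
h(b) = 3/2 - b (h(b) = 3 + (-2 - ((b + 1) + b))/2 = 3 + (-2 - ((1 + b) + b))/2 = 3 + (-2 - (1 + 2*b))/2 = 3 + (-2 + (-1 - 2*b))/2 = 3 + (-3 - 2*b)/2 = 3 + (-3/2 - b) = 3/2 - b)
1/(7113 + h(m(18, 0))) = 1/(7113 + (3/2 - (4 - 1*0/18))) = 1/(7113 + (3/2 - (4 - 1*0*1/18))) = 1/(7113 + (3/2 - (4 + 0))) = 1/(7113 + (3/2 - 1*4)) = 1/(7113 + (3/2 - 4)) = 1/(7113 - 5/2) = 1/(14221/2) = 2/14221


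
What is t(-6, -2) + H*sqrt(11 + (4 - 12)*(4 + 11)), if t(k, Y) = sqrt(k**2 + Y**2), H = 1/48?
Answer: 2*sqrt(10) + I*sqrt(109)/48 ≈ 6.3246 + 0.21751*I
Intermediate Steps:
H = 1/48 ≈ 0.020833
t(k, Y) = sqrt(Y**2 + k**2)
t(-6, -2) + H*sqrt(11 + (4 - 12)*(4 + 11)) = sqrt((-2)**2 + (-6)**2) + sqrt(11 + (4 - 12)*(4 + 11))/48 = sqrt(4 + 36) + sqrt(11 - 8*15)/48 = sqrt(40) + sqrt(11 - 120)/48 = 2*sqrt(10) + sqrt(-109)/48 = 2*sqrt(10) + (I*sqrt(109))/48 = 2*sqrt(10) + I*sqrt(109)/48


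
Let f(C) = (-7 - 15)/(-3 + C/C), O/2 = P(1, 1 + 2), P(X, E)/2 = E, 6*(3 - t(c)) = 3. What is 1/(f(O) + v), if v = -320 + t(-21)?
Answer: -2/613 ≈ -0.0032626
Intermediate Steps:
t(c) = 5/2 (t(c) = 3 - ⅙*3 = 3 - ½ = 5/2)
P(X, E) = 2*E
O = 12 (O = 2*(2*(1 + 2)) = 2*(2*3) = 2*6 = 12)
f(C) = 11 (f(C) = -22/(-3 + 1) = -22/(-2) = -22*(-½) = 11)
v = -635/2 (v = -320 + 5/2 = -635/2 ≈ -317.50)
1/(f(O) + v) = 1/(11 - 635/2) = 1/(-613/2) = -2/613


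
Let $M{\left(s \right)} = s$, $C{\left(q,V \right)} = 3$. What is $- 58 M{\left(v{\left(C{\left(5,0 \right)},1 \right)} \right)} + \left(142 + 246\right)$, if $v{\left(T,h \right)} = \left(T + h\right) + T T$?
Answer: $-366$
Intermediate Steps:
$v{\left(T,h \right)} = T + h + T^{2}$ ($v{\left(T,h \right)} = \left(T + h\right) + T^{2} = T + h + T^{2}$)
$- 58 M{\left(v{\left(C{\left(5,0 \right)},1 \right)} \right)} + \left(142 + 246\right) = - 58 \left(3 + 1 + 3^{2}\right) + \left(142 + 246\right) = - 58 \left(3 + 1 + 9\right) + 388 = \left(-58\right) 13 + 388 = -754 + 388 = -366$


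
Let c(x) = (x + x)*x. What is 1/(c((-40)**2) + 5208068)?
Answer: 1/10328068 ≈ 9.6824e-8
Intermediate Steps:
c(x) = 2*x**2 (c(x) = (2*x)*x = 2*x**2)
1/(c((-40)**2) + 5208068) = 1/(2*((-40)**2)**2 + 5208068) = 1/(2*1600**2 + 5208068) = 1/(2*2560000 + 5208068) = 1/(5120000 + 5208068) = 1/10328068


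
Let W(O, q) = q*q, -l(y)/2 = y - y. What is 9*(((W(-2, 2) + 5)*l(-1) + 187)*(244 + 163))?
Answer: 684981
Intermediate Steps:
l(y) = 0 (l(y) = -2*(y - y) = -2*0 = 0)
W(O, q) = q**2
9*(((W(-2, 2) + 5)*l(-1) + 187)*(244 + 163)) = 9*(((2**2 + 5)*0 + 187)*(244 + 163)) = 9*(((4 + 5)*0 + 187)*407) = 9*((9*0 + 187)*407) = 9*((0 + 187)*407) = 9*(187*407) = 9*76109 = 684981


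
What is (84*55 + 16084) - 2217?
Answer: 18487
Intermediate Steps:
(84*55 + 16084) - 2217 = (4620 + 16084) - 2217 = 20704 - 2217 = 18487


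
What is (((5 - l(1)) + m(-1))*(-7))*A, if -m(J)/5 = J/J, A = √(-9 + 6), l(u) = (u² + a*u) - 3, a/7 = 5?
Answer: 231*I*√3 ≈ 400.1*I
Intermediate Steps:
a = 35 (a = 7*5 = 35)
l(u) = -3 + u² + 35*u (l(u) = (u² + 35*u) - 3 = -3 + u² + 35*u)
A = I*√3 (A = √(-3) = I*√3 ≈ 1.732*I)
m(J) = -5 (m(J) = -5*J/J = -5*1 = -5)
(((5 - l(1)) + m(-1))*(-7))*A = (((5 - (-3 + 1² + 35*1)) - 5)*(-7))*(I*√3) = (((5 - (-3 + 1 + 35)) - 5)*(-7))*(I*√3) = (((5 - 1*33) - 5)*(-7))*(I*√3) = (((5 - 33) - 5)*(-7))*(I*√3) = ((-28 - 5)*(-7))*(I*√3) = (-33*(-7))*(I*√3) = 231*(I*√3) = 231*I*√3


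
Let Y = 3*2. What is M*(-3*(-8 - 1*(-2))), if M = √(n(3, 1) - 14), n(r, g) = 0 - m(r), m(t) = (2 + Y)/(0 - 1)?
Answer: 18*I*√6 ≈ 44.091*I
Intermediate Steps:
Y = 6
m(t) = -8 (m(t) = (2 + 6)/(0 - 1) = 8/(-1) = 8*(-1) = -8)
n(r, g) = 8 (n(r, g) = 0 - 1*(-8) = 0 + 8 = 8)
M = I*√6 (M = √(8 - 14) = √(-6) = I*√6 ≈ 2.4495*I)
M*(-3*(-8 - 1*(-2))) = (I*√6)*(-3*(-8 - 1*(-2))) = (I*√6)*(-3*(-8 + 2)) = (I*√6)*(-3*(-6)) = (I*√6)*18 = 18*I*√6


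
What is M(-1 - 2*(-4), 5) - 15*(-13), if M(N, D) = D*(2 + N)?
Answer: 240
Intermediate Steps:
M(-1 - 2*(-4), 5) - 15*(-13) = 5*(2 + (-1 - 2*(-4))) - 15*(-13) = 5*(2 + (-1 + 8)) + 195 = 5*(2 + 7) + 195 = 5*9 + 195 = 45 + 195 = 240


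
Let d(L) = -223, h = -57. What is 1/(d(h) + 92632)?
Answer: 1/92409 ≈ 1.0821e-5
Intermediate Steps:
1/(d(h) + 92632) = 1/(-223 + 92632) = 1/92409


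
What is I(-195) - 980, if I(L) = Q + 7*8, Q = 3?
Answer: -921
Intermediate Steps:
I(L) = 59 (I(L) = 3 + 7*8 = 3 + 56 = 59)
I(-195) - 980 = 59 - 980 = -921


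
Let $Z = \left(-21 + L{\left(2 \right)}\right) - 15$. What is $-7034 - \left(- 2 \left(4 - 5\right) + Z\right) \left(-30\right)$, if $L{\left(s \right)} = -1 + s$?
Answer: $-8024$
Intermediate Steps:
$Z = -35$ ($Z = \left(-21 + \left(-1 + 2\right)\right) - 15 = \left(-21 + 1\right) - 15 = -20 - 15 = -35$)
$-7034 - \left(- 2 \left(4 - 5\right) + Z\right) \left(-30\right) = -7034 - \left(- 2 \left(4 - 5\right) - 35\right) \left(-30\right) = -7034 - \left(\left(-2\right) \left(-1\right) - 35\right) \left(-30\right) = -7034 - \left(2 - 35\right) \left(-30\right) = -7034 - \left(-33\right) \left(-30\right) = -7034 - 990 = -8024$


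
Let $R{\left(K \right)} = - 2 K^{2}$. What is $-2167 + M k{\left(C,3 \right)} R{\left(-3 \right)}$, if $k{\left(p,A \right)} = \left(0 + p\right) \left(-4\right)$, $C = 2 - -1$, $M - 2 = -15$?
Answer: $-4975$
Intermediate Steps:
$M = -13$ ($M = 2 - 15 = -13$)
$C = 3$ ($C = 2 + 1 = 3$)
$k{\left(p,A \right)} = - 4 p$ ($k{\left(p,A \right)} = p \left(-4\right) = - 4 p$)
$-2167 + M k{\left(C,3 \right)} R{\left(-3 \right)} = -2167 + - 13 \left(\left(-4\right) 3\right) \left(- 2 \left(-3\right)^{2}\right) = -2167 + \left(-13\right) \left(-12\right) \left(\left(-2\right) 9\right) = -2167 + 156 \left(-18\right) = -2167 - 2808 = -4975$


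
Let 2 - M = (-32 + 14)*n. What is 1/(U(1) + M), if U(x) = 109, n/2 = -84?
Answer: -1/2913 ≈ -0.00034329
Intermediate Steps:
n = -168 (n = 2*(-84) = -168)
M = -3022 (M = 2 - (-32 + 14)*(-168) = 2 - (-18)*(-168) = 2 - 1*3024 = 2 - 3024 = -3022)
1/(U(1) + M) = 1/(109 - 3022) = 1/(-2913) = -1/2913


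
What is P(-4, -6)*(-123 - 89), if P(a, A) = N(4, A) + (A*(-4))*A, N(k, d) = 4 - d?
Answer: 28408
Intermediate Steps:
P(a, A) = 4 - A - 4*A**2 (P(a, A) = (4 - A) + (A*(-4))*A = (4 - A) + (-4*A)*A = (4 - A) - 4*A**2 = 4 - A - 4*A**2)
P(-4, -6)*(-123 - 89) = (4 - 1*(-6) - 4*(-6)**2)*(-123 - 89) = (4 + 6 - 4*36)*(-212) = (4 + 6 - 144)*(-212) = -134*(-212) = 28408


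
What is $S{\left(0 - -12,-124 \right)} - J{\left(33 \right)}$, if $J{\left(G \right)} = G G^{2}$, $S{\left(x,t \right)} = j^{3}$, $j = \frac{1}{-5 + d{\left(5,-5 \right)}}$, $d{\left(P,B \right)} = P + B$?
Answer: $- \frac{4492126}{125} \approx -35937.0$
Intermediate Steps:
$d{\left(P,B \right)} = B + P$
$j = - \frac{1}{5}$ ($j = \frac{1}{-5 + \left(-5 + 5\right)} = \frac{1}{-5 + 0} = \frac{1}{-5} = - \frac{1}{5} \approx -0.2$)
$S{\left(x,t \right)} = - \frac{1}{125}$ ($S{\left(x,t \right)} = \left(- \frac{1}{5}\right)^{3} = - \frac{1}{125}$)
$J{\left(G \right)} = G^{3}$
$S{\left(0 - -12,-124 \right)} - J{\left(33 \right)} = - \frac{1}{125} - 33^{3} = - \frac{1}{125} - 35937 = - \frac{4492126}{125}$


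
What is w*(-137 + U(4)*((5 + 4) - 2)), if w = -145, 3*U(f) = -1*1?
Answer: 60610/3 ≈ 20203.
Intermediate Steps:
U(f) = -⅓ (U(f) = (-1*1)/3 = (⅓)*(-1) = -⅓)
w*(-137 + U(4)*((5 + 4) - 2)) = -145*(-137 - ((5 + 4) - 2)/3) = -145*(-137 - (9 - 2)/3) = -145*(-137 - ⅓*7) = -145*(-137 - 7/3) = -145*(-418/3) = 60610/3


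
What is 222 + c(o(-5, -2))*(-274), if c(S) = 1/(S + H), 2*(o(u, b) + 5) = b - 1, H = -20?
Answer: 12314/53 ≈ 232.34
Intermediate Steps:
o(u, b) = -11/2 + b/2 (o(u, b) = -5 + (b - 1)/2 = -5 + (-1 + b)/2 = -5 + (-½ + b/2) = -11/2 + b/2)
c(S) = 1/(-20 + S) (c(S) = 1/(S - 20) = 1/(-20 + S))
222 + c(o(-5, -2))*(-274) = 222 - 274/(-20 + (-11/2 + (½)*(-2))) = 222 - 274/(-20 + (-11/2 - 1)) = 222 - 274/(-20 - 13/2) = 222 - 274/(-53/2) = 222 - 2/53*(-274) = 222 + 548/53 = 12314/53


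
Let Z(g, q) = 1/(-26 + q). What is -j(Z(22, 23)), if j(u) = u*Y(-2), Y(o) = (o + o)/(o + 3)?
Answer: -4/3 ≈ -1.3333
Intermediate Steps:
Y(o) = 2*o/(3 + o) (Y(o) = (2*o)/(3 + o) = 2*o/(3 + o))
j(u) = -4*u (j(u) = u*(2*(-2)/(3 - 2)) = u*(2*(-2)/1) = u*(2*(-2)*1) = u*(-4) = -4*u)
-j(Z(22, 23)) = -(-4)/(-26 + 23) = -(-4)/(-3) = -(-4)*(-1)/3 = -1*4/3 = -4/3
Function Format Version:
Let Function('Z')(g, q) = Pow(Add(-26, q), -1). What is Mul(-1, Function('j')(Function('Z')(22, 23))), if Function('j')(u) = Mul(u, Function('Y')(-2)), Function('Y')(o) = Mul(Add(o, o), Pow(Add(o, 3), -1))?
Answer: Rational(-4, 3) ≈ -1.3333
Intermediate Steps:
Function('Y')(o) = Mul(2, o, Pow(Add(3, o), -1)) (Function('Y')(o) = Mul(Mul(2, o), Pow(Add(3, o), -1)) = Mul(2, o, Pow(Add(3, o), -1)))
Function('j')(u) = Mul(-4, u) (Function('j')(u) = Mul(u, Mul(2, -2, Pow(Add(3, -2), -1))) = Mul(u, Mul(2, -2, Pow(1, -1))) = Mul(u, Mul(2, -2, 1)) = Mul(u, -4) = Mul(-4, u))
Mul(-1, Function('j')(Function('Z')(22, 23))) = Mul(-1, Mul(-4, Pow(Add(-26, 23), -1))) = Mul(-1, Mul(-4, Pow(-3, -1))) = Mul(-1, Mul(-4, Rational(-1, 3))) = Mul(-1, Rational(4, 3)) = Rational(-4, 3)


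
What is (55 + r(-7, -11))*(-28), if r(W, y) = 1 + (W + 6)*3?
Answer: -1484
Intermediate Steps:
r(W, y) = 19 + 3*W (r(W, y) = 1 + (6 + W)*3 = 1 + (18 + 3*W) = 19 + 3*W)
(55 + r(-7, -11))*(-28) = (55 + (19 + 3*(-7)))*(-28) = (55 + (19 - 21))*(-28) = (55 - 2)*(-28) = 53*(-28) = -1484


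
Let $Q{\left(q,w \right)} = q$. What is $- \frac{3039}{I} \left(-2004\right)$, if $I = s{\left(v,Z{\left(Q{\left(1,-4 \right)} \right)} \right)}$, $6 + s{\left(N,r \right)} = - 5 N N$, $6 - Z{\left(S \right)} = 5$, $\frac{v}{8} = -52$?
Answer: $- \frac{3045078}{432643} \approx -7.0383$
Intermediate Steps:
$v = -416$ ($v = 8 \left(-52\right) = -416$)
$Z{\left(S \right)} = 1$ ($Z{\left(S \right)} = 6 - 5 = 1$)
$s{\left(N,r \right)} = -6 - 5 N^{2}$ ($s{\left(N,r \right)} = -6 + - 5 N N = -6 - 5 N^{2}$)
$I = -865286$ ($I = -6 - 5 \left(-416\right)^{2} = -6 - 865280 = -865286$)
$- \frac{3039}{I} \left(-2004\right) = - \frac{3039}{-865286} \left(-2004\right) = \left(-3039\right) \left(- \frac{1}{865286}\right) \left(-2004\right) = \frac{3039}{865286} \left(-2004\right) = - \frac{3045078}{432643}$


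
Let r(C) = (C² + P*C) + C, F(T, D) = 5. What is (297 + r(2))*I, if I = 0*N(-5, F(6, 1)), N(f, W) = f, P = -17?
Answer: 0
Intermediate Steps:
r(C) = C² - 16*C (r(C) = (C² - 17*C) + C = C² - 16*C)
I = 0 (I = 0*(-5) = 0)
(297 + r(2))*I = (297 + 2*(-16 + 2))*0 = (297 + 2*(-14))*0 = (297 - 28)*0 = 269*0 = 0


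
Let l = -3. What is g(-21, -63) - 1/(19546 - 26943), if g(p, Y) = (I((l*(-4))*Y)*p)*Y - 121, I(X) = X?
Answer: -7399285672/7397 ≈ -1.0003e+6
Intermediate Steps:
g(p, Y) = -121 + 12*p*Y² (g(p, Y) = (((-3*(-4))*Y)*p)*Y - 121 = ((12*Y)*p)*Y - 121 = (12*Y*p)*Y - 121 = 12*p*Y² - 121 = -121 + 12*p*Y²)
g(-21, -63) - 1/(19546 - 26943) = (-121 + 12*(-21)*(-63)²) - 1/(19546 - 26943) = (-121 + 12*(-21)*3969) - 1/(-7397) = (-121 - 1000188) - 1*(-1/7397) = -1000309 + 1/7397 = -7399285672/7397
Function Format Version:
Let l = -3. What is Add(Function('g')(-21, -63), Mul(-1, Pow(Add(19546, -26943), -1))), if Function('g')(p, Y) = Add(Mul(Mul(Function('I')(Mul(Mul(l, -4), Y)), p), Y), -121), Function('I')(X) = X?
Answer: Rational(-7399285672, 7397) ≈ -1.0003e+6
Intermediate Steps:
Function('g')(p, Y) = Add(-121, Mul(12, p, Pow(Y, 2))) (Function('g')(p, Y) = Add(Mul(Mul(Mul(Mul(-3, -4), Y), p), Y), -121) = Add(Mul(Mul(Mul(12, Y), p), Y), -121) = Add(Mul(Mul(12, Y, p), Y), -121) = Add(Mul(12, p, Pow(Y, 2)), -121) = Add(-121, Mul(12, p, Pow(Y, 2))))
Add(Function('g')(-21, -63), Mul(-1, Pow(Add(19546, -26943), -1))) = Add(Add(-121, Mul(12, -21, Pow(-63, 2))), Mul(-1, Pow(Add(19546, -26943), -1))) = Add(Add(-121, Mul(12, -21, 3969)), Mul(-1, Pow(-7397, -1))) = Add(Add(-121, -1000188), Mul(-1, Rational(-1, 7397))) = Add(-1000309, Rational(1, 7397)) = Rational(-7399285672, 7397)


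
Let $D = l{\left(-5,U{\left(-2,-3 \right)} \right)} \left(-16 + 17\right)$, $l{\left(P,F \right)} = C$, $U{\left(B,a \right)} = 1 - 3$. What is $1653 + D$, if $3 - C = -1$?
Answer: $1657$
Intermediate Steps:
$U{\left(B,a \right)} = -2$
$C = 4$ ($C = 3 - -1 = 3 + 1 = 4$)
$l{\left(P,F \right)} = 4$
$D = 4$ ($D = 4 \left(-16 + 17\right) = 4 \cdot 1 = 4$)
$1653 + D = 1653 + 4 = 1657$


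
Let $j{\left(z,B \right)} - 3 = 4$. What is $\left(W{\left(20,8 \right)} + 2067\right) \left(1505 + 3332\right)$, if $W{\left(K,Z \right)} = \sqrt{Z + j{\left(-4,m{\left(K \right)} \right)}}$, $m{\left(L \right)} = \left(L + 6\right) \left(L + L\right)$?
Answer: $9998079 + 4837 \sqrt{15} \approx 1.0017 \cdot 10^{7}$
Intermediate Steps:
$m{\left(L \right)} = 2 L \left(6 + L\right)$ ($m{\left(L \right)} = \left(6 + L\right) 2 L = 2 L \left(6 + L\right)$)
$j{\left(z,B \right)} = 7$ ($j{\left(z,B \right)} = 3 + 4 = 7$)
$W{\left(K,Z \right)} = \sqrt{7 + Z}$ ($W{\left(K,Z \right)} = \sqrt{Z + 7} = \sqrt{7 + Z}$)
$\left(W{\left(20,8 \right)} + 2067\right) \left(1505 + 3332\right) = \left(\sqrt{7 + 8} + 2067\right) \left(1505 + 3332\right) = \left(\sqrt{15} + 2067\right) 4837 = \left(2067 + \sqrt{15}\right) 4837 = 9998079 + 4837 \sqrt{15}$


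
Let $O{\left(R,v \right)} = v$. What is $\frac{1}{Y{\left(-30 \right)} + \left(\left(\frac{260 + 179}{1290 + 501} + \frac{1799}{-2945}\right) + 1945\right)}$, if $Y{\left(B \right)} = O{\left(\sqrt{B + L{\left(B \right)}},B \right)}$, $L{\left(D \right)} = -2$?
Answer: $\frac{5274495}{10098728771} \approx 0.00052229$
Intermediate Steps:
$Y{\left(B \right)} = B$
$\frac{1}{Y{\left(-30 \right)} + \left(\left(\frac{260 + 179}{1290 + 501} + \frac{1799}{-2945}\right) + 1945\right)} = \frac{1}{-30 + \left(\left(\frac{260 + 179}{1290 + 501} + \frac{1799}{-2945}\right) + 1945\right)} = \frac{1}{-30 + \left(\left(\frac{439}{1791} + 1799 \left(- \frac{1}{2945}\right)\right) + 1945\right)} = \frac{1}{-30 + \left(\left(439 \cdot \frac{1}{1791} - \frac{1799}{2945}\right) + 1945\right)} = \frac{1}{-30 + \left(\left(\frac{439}{1791} - \frac{1799}{2945}\right) + 1945\right)} = \frac{1}{-30 + \left(- \frac{1929154}{5274495} + 1945\right)} = \frac{1}{-30 + \frac{10256963621}{5274495}} = \frac{1}{\frac{10098728771}{5274495}} = \frac{5274495}{10098728771}$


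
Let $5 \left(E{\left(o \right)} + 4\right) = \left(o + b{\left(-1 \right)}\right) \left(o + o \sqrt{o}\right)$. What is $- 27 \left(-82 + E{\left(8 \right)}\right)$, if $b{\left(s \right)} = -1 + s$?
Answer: $\frac{10314}{5} - \frac{2592 \sqrt{2}}{5} \approx 1329.7$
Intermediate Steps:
$E{\left(o \right)} = -4 + \frac{\left(-2 + o\right) \left(o + o^{\frac{3}{2}}\right)}{5}$ ($E{\left(o \right)} = -4 + \frac{\left(o - 2\right) \left(o + o \sqrt{o}\right)}{5} = -4 + \frac{\left(o - 2\right) \left(o + o^{\frac{3}{2}}\right)}{5} = -4 + \frac{\left(-2 + o\right) \left(o + o^{\frac{3}{2}}\right)}{5}$)
$- 27 \left(-82 + E{\left(8 \right)}\right) = - 27 \left(-82 - \left(\frac{36}{5} - \frac{64}{5} - \frac{128 \sqrt{2}}{5} + \frac{32 \sqrt{2}}{5}\right)\right) = - 27 \left(-82 - \left(- \frac{28}{5} - \frac{128 \sqrt{2}}{5} + \frac{2}{5} \cdot 16 \sqrt{2}\right)\right) = - 27 \left(-82 - \left(- \frac{28}{5} - \frac{96 \sqrt{2}}{5}\right)\right) = - 27 \left(-82 + \left(\frac{28}{5} + \frac{96 \sqrt{2}}{5}\right)\right) = - 27 \left(- \frac{382}{5} + \frac{96 \sqrt{2}}{5}\right) = \frac{10314}{5} - \frac{2592 \sqrt{2}}{5}$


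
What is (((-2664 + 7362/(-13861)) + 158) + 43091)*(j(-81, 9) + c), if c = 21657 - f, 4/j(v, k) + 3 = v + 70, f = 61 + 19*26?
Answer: 83094103902976/97027 ≈ 8.5640e+8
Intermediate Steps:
f = 555 (f = 61 + 494 = 555)
j(v, k) = 4/(67 + v) (j(v, k) = 4/(-3 + (v + 70)) = 4/(-3 + (70 + v)) = 4/(67 + v))
c = 21102 (c = 21657 - 1*555 = 21657 - 555 = 21102)
(((-2664 + 7362/(-13861)) + 158) + 43091)*(j(-81, 9) + c) = (((-2664 + 7362/(-13861)) + 158) + 43091)*(4/(67 - 81) + 21102) = (((-2664 + 7362*(-1/13861)) + 158) + 43091)*(4/(-14) + 21102) = (((-2664 - 7362/13861) + 158) + 43091)*(4*(-1/14) + 21102) = ((-36933066/13861 + 158) + 43091)*(-2/7 + 21102) = (-34743028/13861 + 43091)*(147712/7) = (562541323/13861)*(147712/7) = 83094103902976/97027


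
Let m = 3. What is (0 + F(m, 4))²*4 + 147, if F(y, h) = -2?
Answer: 163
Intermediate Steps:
(0 + F(m, 4))²*4 + 147 = (0 - 2)²*4 + 147 = (-2)²*4 + 147 = 4*4 + 147 = 16 + 147 = 163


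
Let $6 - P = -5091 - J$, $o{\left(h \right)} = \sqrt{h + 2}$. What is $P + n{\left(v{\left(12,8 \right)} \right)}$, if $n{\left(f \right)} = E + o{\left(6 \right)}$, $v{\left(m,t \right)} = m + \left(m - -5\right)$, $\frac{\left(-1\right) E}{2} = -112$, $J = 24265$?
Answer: $29586 + 2 \sqrt{2} \approx 29589.0$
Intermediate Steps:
$o{\left(h \right)} = \sqrt{2 + h}$
$E = 224$ ($E = \left(-2\right) \left(-112\right) = 224$)
$v{\left(m,t \right)} = 5 + 2 m$ ($v{\left(m,t \right)} = m + \left(m + 5\right) = m + \left(5 + m\right) = 5 + 2 m$)
$n{\left(f \right)} = 224 + 2 \sqrt{2}$ ($n{\left(f \right)} = 224 + \sqrt{2 + 6} = 224 + \sqrt{8} = 224 + 2 \sqrt{2}$)
$P = 29362$ ($P = 6 - \left(-5091 - 24265\right) = 6 - -29356 = 6 + 29356 = 29362$)
$P + n{\left(v{\left(12,8 \right)} \right)} = 29362 + \left(224 + 2 \sqrt{2}\right) = 29586 + 2 \sqrt{2}$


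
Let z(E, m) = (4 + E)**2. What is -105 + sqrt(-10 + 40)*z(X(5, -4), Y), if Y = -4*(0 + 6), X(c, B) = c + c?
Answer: -105 + 196*sqrt(30) ≈ 968.54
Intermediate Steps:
X(c, B) = 2*c
Y = -24 (Y = -4*6 = -24)
-105 + sqrt(-10 + 40)*z(X(5, -4), Y) = -105 + sqrt(-10 + 40)*(4 + 2*5)**2 = -105 + sqrt(30)*(4 + 10)**2 = -105 + sqrt(30)*14**2 = -105 + sqrt(30)*196 = -105 + 196*sqrt(30)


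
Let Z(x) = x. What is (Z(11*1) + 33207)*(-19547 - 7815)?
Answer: -908910916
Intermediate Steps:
(Z(11*1) + 33207)*(-19547 - 7815) = (11*1 + 33207)*(-19547 - 7815) = (11 + 33207)*(-27362) = 33218*(-27362) = -908910916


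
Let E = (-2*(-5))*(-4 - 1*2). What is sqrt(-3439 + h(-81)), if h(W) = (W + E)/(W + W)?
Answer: I*sqrt(1113954)/18 ≈ 58.636*I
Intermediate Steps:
E = -60 (E = 10*(-4 - 2) = 10*(-6) = -60)
h(W) = (-60 + W)/(2*W) (h(W) = (W - 60)/(W + W) = (-60 + W)/((2*W)) = (-60 + W)*(1/(2*W)) = (-60 + W)/(2*W))
sqrt(-3439 + h(-81)) = sqrt(-3439 + (1/2)*(-60 - 81)/(-81)) = sqrt(-3439 + (1/2)*(-1/81)*(-141)) = sqrt(-3439 + 47/54) = sqrt(-185659/54) = I*sqrt(1113954)/18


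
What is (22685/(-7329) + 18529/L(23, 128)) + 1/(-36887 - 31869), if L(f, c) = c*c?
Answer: -11617288855/5914116096 ≈ -1.9643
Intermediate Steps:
L(f, c) = c**2
(22685/(-7329) + 18529/L(23, 128)) + 1/(-36887 - 31869) = (22685/(-7329) + 18529/(128**2)) + 1/(-36887 - 31869) = (22685*(-1/7329) + 18529/16384) + 1/(-68756) = (-65/21 + 18529*(1/16384)) - 1/68756 = (-65/21 + 18529/16384) - 1/68756 = -675851/344064 - 1/68756 = -11617288855/5914116096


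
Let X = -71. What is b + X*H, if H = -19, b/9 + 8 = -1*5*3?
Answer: 1142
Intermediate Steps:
b = -207 (b = -72 + 9*(-1*5*3) = -72 + 9*(-5*3) = -72 + 9*(-15) = -72 - 135 = -207)
b + X*H = -207 - 71*(-19) = -207 + 1349 = 1142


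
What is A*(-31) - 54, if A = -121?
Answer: 3697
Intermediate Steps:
A*(-31) - 54 = -121*(-31) - 54 = 3751 - 54 = 3697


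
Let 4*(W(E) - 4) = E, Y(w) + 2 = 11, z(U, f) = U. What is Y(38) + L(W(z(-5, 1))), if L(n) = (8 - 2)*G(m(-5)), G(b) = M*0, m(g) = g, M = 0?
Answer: 9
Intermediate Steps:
Y(w) = 9 (Y(w) = -2 + 11 = 9)
W(E) = 4 + E/4
G(b) = 0 (G(b) = 0*0 = 0)
L(n) = 0 (L(n) = (8 - 2)*0 = 6*0 = 0)
Y(38) + L(W(z(-5, 1))) = 9 + 0 = 9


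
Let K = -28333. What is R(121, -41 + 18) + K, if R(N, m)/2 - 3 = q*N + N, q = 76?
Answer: -9693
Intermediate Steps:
R(N, m) = 6 + 154*N (R(N, m) = 6 + 2*(76*N + N) = 6 + 2*(77*N) = 6 + 154*N)
R(121, -41 + 18) + K = (6 + 154*121) - 28333 = (6 + 18634) - 28333 = 18640 - 28333 = -9693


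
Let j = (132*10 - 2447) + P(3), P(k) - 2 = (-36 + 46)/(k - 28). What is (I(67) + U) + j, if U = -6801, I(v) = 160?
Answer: -38832/5 ≈ -7766.4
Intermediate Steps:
P(k) = 2 + 10/(-28 + k) (P(k) = 2 + (-36 + 46)/(k - 28) = 2 + 10/(-28 + k))
j = -5627/5 (j = (132*10 - 2447) + 2*(-23 + 3)/(-28 + 3) = (1320 - 2447) + 2*(-20)/(-25) = -1127 + 2*(-1/25)*(-20) = -1127 + 8/5 = -5627/5 ≈ -1125.4)
(I(67) + U) + j = (160 - 6801) - 5627/5 = -6641 - 5627/5 = -38832/5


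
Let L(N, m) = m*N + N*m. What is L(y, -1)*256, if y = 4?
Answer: -2048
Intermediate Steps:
L(N, m) = 2*N*m (L(N, m) = N*m + N*m = 2*N*m)
L(y, -1)*256 = (2*4*(-1))*256 = -8*256 = -2048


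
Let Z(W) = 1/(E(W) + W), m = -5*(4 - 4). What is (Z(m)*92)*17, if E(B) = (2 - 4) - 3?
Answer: -1564/5 ≈ -312.80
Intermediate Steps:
E(B) = -5 (E(B) = -2 - 3 = -5)
m = 0 (m = -5*0 = 0)
Z(W) = 1/(-5 + W)
(Z(m)*92)*17 = (92/(-5 + 0))*17 = (92/(-5))*17 = -⅕*92*17 = -92/5*17 = -1564/5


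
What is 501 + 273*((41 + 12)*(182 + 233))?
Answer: 6005136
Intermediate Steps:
501 + 273*((41 + 12)*(182 + 233)) = 501 + 273*(53*415) = 501 + 273*21995 = 501 + 6004635 = 6005136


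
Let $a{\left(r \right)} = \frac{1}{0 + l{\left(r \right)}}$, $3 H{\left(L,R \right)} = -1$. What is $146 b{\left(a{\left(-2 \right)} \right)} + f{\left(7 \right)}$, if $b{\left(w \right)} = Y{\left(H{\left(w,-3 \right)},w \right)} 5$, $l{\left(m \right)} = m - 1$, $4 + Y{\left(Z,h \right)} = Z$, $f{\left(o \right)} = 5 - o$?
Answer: $- \frac{9496}{3} \approx -3165.3$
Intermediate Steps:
$H{\left(L,R \right)} = - \frac{1}{3}$ ($H{\left(L,R \right)} = \frac{1}{3} \left(-1\right) = - \frac{1}{3}$)
$Y{\left(Z,h \right)} = -4 + Z$
$l{\left(m \right)} = -1 + m$
$a{\left(r \right)} = \frac{1}{-1 + r}$ ($a{\left(r \right)} = \frac{1}{0 + \left(-1 + r\right)} = \frac{1}{-1 + r}$)
$b{\left(w \right)} = - \frac{65}{3}$ ($b{\left(w \right)} = \left(-4 - \frac{1}{3}\right) 5 = \left(- \frac{13}{3}\right) 5 = - \frac{65}{3}$)
$146 b{\left(a{\left(-2 \right)} \right)} + f{\left(7 \right)} = 146 \left(- \frac{65}{3}\right) + \left(5 - 7\right) = - \frac{9490}{3} + \left(5 - 7\right) = - \frac{9490}{3} - 2 = - \frac{9496}{3}$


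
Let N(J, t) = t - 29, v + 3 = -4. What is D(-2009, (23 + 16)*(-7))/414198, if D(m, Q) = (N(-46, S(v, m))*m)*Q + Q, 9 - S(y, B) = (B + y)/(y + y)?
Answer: -29982407/138066 ≈ -217.16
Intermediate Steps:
v = -7 (v = -3 - 4 = -7)
S(y, B) = 9 - (B + y)/(2*y) (S(y, B) = 9 - (B + y)/(y + y) = 9 - (B + y)/(2*y))
N(J, t) = -29 + t
D(m, Q) = Q + Q*m*(-41/2 + m/14) (D(m, Q) = ((-29 + (1/2)*(-m + 17*(-7))/(-7))*m)*Q + Q = ((-29 + (1/2)*(-1/7)*(-m - 119))*m)*Q + Q = ((-29 + (1/2)*(-1/7)*(-119 - m))*m)*Q + Q = ((-29 + (17/2 + m/14))*m)*Q + Q = ((-41/2 + m/14)*m)*Q + Q = (m*(-41/2 + m/14))*Q + Q = Q*m*(-41/2 + m/14) + Q = Q + Q*m*(-41/2 + m/14))
D(-2009, (23 + 16)*(-7))/414198 = (((23 + 16)*(-7))*(14 - 2009*(-287 - 2009))/14)/414198 = ((39*(-7))*(14 - 2009*(-2296))/14)*(1/414198) = ((1/14)*(-273)*(14 + 4612664))*(1/414198) = ((1/14)*(-273)*4612678)*(1/414198) = -89947221*1/414198 = -29982407/138066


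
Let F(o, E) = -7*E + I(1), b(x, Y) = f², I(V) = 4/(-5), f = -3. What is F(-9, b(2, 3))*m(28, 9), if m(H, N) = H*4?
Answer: -35728/5 ≈ -7145.6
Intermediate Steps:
m(H, N) = 4*H
I(V) = -⅘ (I(V) = 4*(-⅕) = -⅘)
b(x, Y) = 9 (b(x, Y) = (-3)² = 9)
F(o, E) = -⅘ - 7*E (F(o, E) = -7*E - ⅘ = -⅘ - 7*E)
F(-9, b(2, 3))*m(28, 9) = (-⅘ - 7*9)*(4*28) = (-⅘ - 63)*112 = -319/5*112 = -35728/5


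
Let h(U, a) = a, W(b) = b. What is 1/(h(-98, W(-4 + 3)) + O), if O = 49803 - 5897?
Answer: 1/43905 ≈ 2.2776e-5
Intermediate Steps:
O = 43906
1/(h(-98, W(-4 + 3)) + O) = 1/((-4 + 3) + 43906) = 1/(-1 + 43906) = 1/43905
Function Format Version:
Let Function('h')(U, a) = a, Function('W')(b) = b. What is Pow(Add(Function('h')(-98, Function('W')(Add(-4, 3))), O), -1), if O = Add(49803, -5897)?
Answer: Rational(1, 43905) ≈ 2.2776e-5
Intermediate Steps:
O = 43906
Pow(Add(Function('h')(-98, Function('W')(Add(-4, 3))), O), -1) = Pow(Add(Add(-4, 3), 43906), -1) = Pow(Add(-1, 43906), -1) = Pow(43905, -1) = Rational(1, 43905)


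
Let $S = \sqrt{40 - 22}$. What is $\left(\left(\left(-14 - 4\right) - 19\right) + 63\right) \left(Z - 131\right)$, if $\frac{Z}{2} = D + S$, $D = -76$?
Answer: $-7358 + 156 \sqrt{2} \approx -7137.4$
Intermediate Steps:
$S = 3 \sqrt{2}$ ($S = \sqrt{18} = 3 \sqrt{2} \approx 4.2426$)
$Z = -152 + 6 \sqrt{2}$ ($Z = 2 \left(-76 + 3 \sqrt{2}\right) = -152 + 6 \sqrt{2} \approx -143.51$)
$\left(\left(\left(-14 - 4\right) - 19\right) + 63\right) \left(Z - 131\right) = \left(\left(\left(-14 - 4\right) - 19\right) + 63\right) \left(\left(-152 + 6 \sqrt{2}\right) - 131\right) = \left(\left(-18 - 19\right) + 63\right) \left(-283 + 6 \sqrt{2}\right) = \left(-37 + 63\right) \left(-283 + 6 \sqrt{2}\right) = 26 \left(-283 + 6 \sqrt{2}\right) = -7358 + 156 \sqrt{2}$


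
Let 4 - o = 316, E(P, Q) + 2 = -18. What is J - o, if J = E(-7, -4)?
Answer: 292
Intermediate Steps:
E(P, Q) = -20 (E(P, Q) = -2 - 18 = -20)
J = -20
o = -312 (o = 4 - 1*316 = 4 - 316 = -312)
J - o = -20 - 1*(-312) = -20 + 312 = 292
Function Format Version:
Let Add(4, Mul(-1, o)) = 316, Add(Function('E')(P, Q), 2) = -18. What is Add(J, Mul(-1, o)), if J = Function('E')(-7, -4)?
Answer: 292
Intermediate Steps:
Function('E')(P, Q) = -20 (Function('E')(P, Q) = Add(-2, -18) = -20)
J = -20
o = -312 (o = Add(4, Mul(-1, 316)) = Add(4, -316) = -312)
Add(J, Mul(-1, o)) = Add(-20, Mul(-1, -312)) = Add(-20, 312) = 292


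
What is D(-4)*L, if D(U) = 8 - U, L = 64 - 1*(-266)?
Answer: 3960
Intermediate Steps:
L = 330 (L = 64 + 266 = 330)
D(-4)*L = (8 - 1*(-4))*330 = (8 + 4)*330 = 12*330 = 3960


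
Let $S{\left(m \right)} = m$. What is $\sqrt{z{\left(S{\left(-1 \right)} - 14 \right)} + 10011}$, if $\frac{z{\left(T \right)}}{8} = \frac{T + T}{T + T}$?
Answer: $\sqrt{10019} \approx 100.09$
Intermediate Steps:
$z{\left(T \right)} = 8$ ($z{\left(T \right)} = 8 \frac{T + T}{T + T} = 8 \frac{2 T}{2 T} = 8 \cdot 2 T \frac{1}{2 T} = 8 \cdot 1 = 8$)
$\sqrt{z{\left(S{\left(-1 \right)} - 14 \right)} + 10011} = \sqrt{8 + 10011} = \sqrt{10019}$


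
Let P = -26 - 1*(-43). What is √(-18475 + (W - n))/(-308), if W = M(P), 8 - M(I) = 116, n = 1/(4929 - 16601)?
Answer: -5*I*√25316658458/1797488 ≈ -0.4426*I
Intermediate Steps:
P = 17 (P = -26 + 43 = 17)
n = -1/11672 (n = 1/(-11672) = -1/11672 ≈ -8.5675e-5)
M(I) = -108 (M(I) = 8 - 1*116 = 8 - 116 = -108)
W = -108
√(-18475 + (W - n))/(-308) = √(-18475 + (-108 - 1*(-1/11672)))/(-308) = √(-18475 + (-108 + 1/11672))*(-1/308) = √(-18475 - 1260575/11672)*(-1/308) = √(-216900775/11672)*(-1/308) = (5*I*√25316658458/5836)*(-1/308) = -5*I*√25316658458/1797488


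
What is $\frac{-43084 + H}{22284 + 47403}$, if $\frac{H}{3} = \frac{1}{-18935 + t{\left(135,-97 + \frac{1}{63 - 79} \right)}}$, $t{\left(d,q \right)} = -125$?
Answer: $- \frac{821181043}{1328234220} \approx -0.61825$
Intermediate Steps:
$H = - \frac{3}{19060}$ ($H = \frac{3}{-18935 - 125} = \frac{3}{-19060} = 3 \left(- \frac{1}{19060}\right) = - \frac{3}{19060} \approx -0.0001574$)
$\frac{-43084 + H}{22284 + 47403} = \frac{-43084 - \frac{3}{19060}}{22284 + 47403} = - \frac{821181043}{19060 \cdot 69687} = \left(- \frac{821181043}{19060}\right) \frac{1}{69687} = - \frac{821181043}{1328234220}$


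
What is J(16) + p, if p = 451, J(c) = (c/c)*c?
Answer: 467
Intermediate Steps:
J(c) = c (J(c) = 1*c = c)
J(16) + p = 16 + 451 = 467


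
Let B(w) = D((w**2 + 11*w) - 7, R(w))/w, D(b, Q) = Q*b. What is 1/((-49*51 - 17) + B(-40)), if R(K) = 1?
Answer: -40/101793 ≈ -0.00039295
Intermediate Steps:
B(w) = (-7 + w**2 + 11*w)/w (B(w) = (1*((w**2 + 11*w) - 7))/w = (1*(-7 + w**2 + 11*w))/w = (-7 + w**2 + 11*w)/w)
1/((-49*51 - 17) + B(-40)) = 1/((-49*51 - 17) + (11 - 40 - 7/(-40))) = 1/((-2499 - 17) + (11 - 40 - 7*(-1/40))) = 1/(-2516 + (11 - 40 + 7/40)) = 1/(-2516 - 1153/40) = 1/(-101793/40) = -40/101793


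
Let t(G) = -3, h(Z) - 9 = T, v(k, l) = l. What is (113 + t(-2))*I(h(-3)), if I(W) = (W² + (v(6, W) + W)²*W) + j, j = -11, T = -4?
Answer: 56540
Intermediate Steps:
h(Z) = 5 (h(Z) = 9 - 4 = 5)
I(W) = -11 + W² + 4*W³ (I(W) = (W² + (W + W)²*W) - 11 = (W² + (2*W)²*W) - 11 = (W² + (4*W²)*W) - 11 = (W² + 4*W³) - 11 = -11 + W² + 4*W³)
(113 + t(-2))*I(h(-3)) = (113 - 3)*(-11 + 5² + 4*5³) = 110*(-11 + 25 + 4*125) = 110*(-11 + 25 + 500) = 110*514 = 56540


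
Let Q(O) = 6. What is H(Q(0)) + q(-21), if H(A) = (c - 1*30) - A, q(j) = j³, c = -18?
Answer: -9315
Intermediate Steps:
H(A) = -48 - A (H(A) = (-18 - 1*30) - A = (-18 - 30) - A = -48 - A)
H(Q(0)) + q(-21) = (-48 - 1*6) + (-21)³ = (-48 - 6) - 9261 = -54 - 9261 = -9315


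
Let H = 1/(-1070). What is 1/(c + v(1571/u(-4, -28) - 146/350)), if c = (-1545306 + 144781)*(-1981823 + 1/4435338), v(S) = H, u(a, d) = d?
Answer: 1186452915/3293109998838853374353 ≈ 3.6028e-13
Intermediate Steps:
H = -1/1070 ≈ -0.00093458
v(S) = -1/1070
c = 12310691584444315825/4435338 (c = -1400525*(-1981823 + 1/4435338) = -1400525*(-8790054861173/4435338) = 12310691584444315825/4435338 ≈ 2.7756e+12)
1/(c + v(1571/u(-4, -28) - 146/350)) = 1/(12310691584444315825/4435338 - 1/1070) = 1/(3293109998838853374353/1186452915) = 1186452915/3293109998838853374353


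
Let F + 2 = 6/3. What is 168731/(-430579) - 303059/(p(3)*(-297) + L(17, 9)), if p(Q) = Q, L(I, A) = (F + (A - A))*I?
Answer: 130340501840/383645889 ≈ 339.74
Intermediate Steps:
F = 0 (F = -2 + 6/3 = -2 + 6*(⅓) = -2 + 2 = 0)
L(I, A) = 0 (L(I, A) = (0 + (A - A))*I = (0 + 0)*I = 0*I = 0)
168731/(-430579) - 303059/(p(3)*(-297) + L(17, 9)) = 168731/(-430579) - 303059/(3*(-297) + 0) = 168731*(-1/430579) - 303059/(-891 + 0) = -168731/430579 - 303059/(-891) = -168731/430579 - 303059*(-1/891) = -168731/430579 + 303059/891 = 130340501840/383645889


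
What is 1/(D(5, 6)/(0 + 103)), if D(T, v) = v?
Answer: 103/6 ≈ 17.167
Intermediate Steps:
1/(D(5, 6)/(0 + 103)) = 1/(6/(0 + 103)) = 1/(6/103) = 103/6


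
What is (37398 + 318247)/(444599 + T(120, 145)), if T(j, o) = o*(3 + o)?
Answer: 355645/466059 ≈ 0.76309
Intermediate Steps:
(37398 + 318247)/(444599 + T(120, 145)) = (37398 + 318247)/(444599 + 145*(3 + 145)) = 355645/(444599 + 145*148) = 355645/(444599 + 21460) = 355645/466059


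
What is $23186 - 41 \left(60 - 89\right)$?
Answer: $24375$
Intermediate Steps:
$23186 - 41 \left(60 - 89\right) = 23186 - 41 \left(-29\right) = 23186 - -1189 = 23186 + 1189 = 24375$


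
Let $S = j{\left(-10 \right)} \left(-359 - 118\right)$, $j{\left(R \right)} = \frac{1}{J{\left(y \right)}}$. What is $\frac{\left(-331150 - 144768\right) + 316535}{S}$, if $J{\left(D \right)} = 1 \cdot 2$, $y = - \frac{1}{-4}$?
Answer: $\frac{318766}{477} \approx 668.27$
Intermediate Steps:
$y = \frac{1}{4}$ ($y = \left(-1\right) \left(- \frac{1}{4}\right) = \frac{1}{4} \approx 0.25$)
$J{\left(D \right)} = 2$
$j{\left(R \right)} = \frac{1}{2}$
$S = - \frac{477}{2}$ ($S = \frac{-359 - 118}{2} = \frac{1}{2} \left(-477\right) = - \frac{477}{2} \approx -238.5$)
$\frac{\left(-331150 - 144768\right) + 316535}{S} = \frac{\left(-331150 - 144768\right) + 316535}{- \frac{477}{2}} = \left(-475918 + 316535\right) \left(- \frac{2}{477}\right) = \left(-159383\right) \left(- \frac{2}{477}\right) = \frac{318766}{477}$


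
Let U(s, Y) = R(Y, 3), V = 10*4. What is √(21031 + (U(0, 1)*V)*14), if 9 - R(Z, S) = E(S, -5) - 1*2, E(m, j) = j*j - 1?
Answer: √13751 ≈ 117.26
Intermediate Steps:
V = 40
E(m, j) = -1 + j² (E(m, j) = j² - 1 = -1 + j²)
R(Z, S) = -13 (R(Z, S) = 9 - ((-1 + (-5)²) - 1*2) = 9 - ((-1 + 25) - 2) = 9 - (24 - 2) = 9 - 1*22 = 9 - 22 = -13)
U(s, Y) = -13
√(21031 + (U(0, 1)*V)*14) = √(21031 - 13*40*14) = √(21031 - 520*14) = √(21031 - 7280) = √13751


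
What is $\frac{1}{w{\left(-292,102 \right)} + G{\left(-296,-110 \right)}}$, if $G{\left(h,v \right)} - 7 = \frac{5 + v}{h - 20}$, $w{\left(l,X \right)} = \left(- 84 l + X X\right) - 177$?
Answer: $\frac{316}{10984897} \approx 2.8767 \cdot 10^{-5}$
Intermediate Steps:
$w{\left(l,X \right)} = -177 + X^{2} - 84 l$ ($w{\left(l,X \right)} = \left(- 84 l + X^{2}\right) - 177 = \left(X^{2} - 84 l\right) - 177 = -177 + X^{2} - 84 l$)
$G{\left(h,v \right)} = 7 + \frac{5 + v}{-20 + h}$ ($G{\left(h,v \right)} = 7 + \frac{5 + v}{h - 20} = 7 + \frac{5 + v}{-20 + h}$)
$\frac{1}{w{\left(-292,102 \right)} + G{\left(-296,-110 \right)}} = \frac{1}{\left(-177 + 102^{2} - -24528\right) + \frac{-135 - 110 + 7 \left(-296\right)}{-20 - 296}} = \frac{1}{\left(-177 + 10404 + 24528\right) + \frac{-135 - 110 - 2072}{-316}} = \frac{1}{34755 - - \frac{2317}{316}} = \frac{1}{34755 + \frac{2317}{316}} = \frac{1}{\frac{10984897}{316}} = \frac{316}{10984897}$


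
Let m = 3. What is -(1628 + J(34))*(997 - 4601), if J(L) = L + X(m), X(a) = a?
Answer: 6000660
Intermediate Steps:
J(L) = 3 + L (J(L) = L + 3 = 3 + L)
-(1628 + J(34))*(997 - 4601) = -(1628 + (3 + 34))*(997 - 4601) = -(1628 + 37)*(-3604) = -1665*(-3604) = -1*(-6000660) = 6000660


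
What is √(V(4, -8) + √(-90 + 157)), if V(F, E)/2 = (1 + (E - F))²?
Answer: √(242 + √67) ≈ 15.817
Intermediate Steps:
V(F, E) = 2*(1 + E - F)² (V(F, E) = 2*(1 + (E - F))² = 2*(1 + E - F)²)
√(V(4, -8) + √(-90 + 157)) = √(2*(1 - 8 - 1*4)² + √(-90 + 157)) = √(2*(1 - 8 - 4)² + √67) = √(2*(-11)² + √67) = √(2*121 + √67) = √(242 + √67)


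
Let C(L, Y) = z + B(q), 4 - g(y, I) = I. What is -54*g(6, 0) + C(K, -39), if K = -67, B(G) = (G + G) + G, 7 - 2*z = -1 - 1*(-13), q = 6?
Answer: -401/2 ≈ -200.50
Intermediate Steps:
z = -5/2 (z = 7/2 - (-1 - 1*(-13))/2 = 7/2 - (-1 + 13)/2 = 7/2 - ½*12 = 7/2 - 6 = -5/2 ≈ -2.5000)
g(y, I) = 4 - I
B(G) = 3*G (B(G) = 2*G + G = 3*G)
C(L, Y) = 31/2 (C(L, Y) = -5/2 + 3*6 = -5/2 + 18 = 31/2)
-54*g(6, 0) + C(K, -39) = -54*(4 - 1*0) + 31/2 = -54*(4 + 0) + 31/2 = -54*4 + 31/2 = -216 + 31/2 = -401/2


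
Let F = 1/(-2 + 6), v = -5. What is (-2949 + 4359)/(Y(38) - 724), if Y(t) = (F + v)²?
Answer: -7520/3741 ≈ -2.0102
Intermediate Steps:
F = ¼ (F = 1/4 = ¼ ≈ 0.25000)
Y(t) = 361/16 (Y(t) = (¼ - 5)² = (-19/4)² = 361/16)
(-2949 + 4359)/(Y(38) - 724) = (-2949 + 4359)/(361/16 - 724) = 1410/(-11223/16) = 1410*(-16/11223) = -7520/3741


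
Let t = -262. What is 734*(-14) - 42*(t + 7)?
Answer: 434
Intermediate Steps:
734*(-14) - 42*(t + 7) = 734*(-14) - 42*(-262 + 7) = -10276 - 42*(-255) = -10276 - 1*(-10710) = -10276 + 10710 = 434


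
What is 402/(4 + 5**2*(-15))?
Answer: -402/371 ≈ -1.0836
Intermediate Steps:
402/(4 + 5**2*(-15)) = 402/(4 + 25*(-15)) = 402/(4 - 375) = 402/(-371) = 402*(-1/371) = -402/371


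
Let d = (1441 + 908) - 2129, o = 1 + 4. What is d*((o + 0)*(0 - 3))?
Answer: -3300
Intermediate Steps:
o = 5
d = 220 (d = 2349 - 2129 = 220)
d*((o + 0)*(0 - 3)) = 220*((5 + 0)*(0 - 3)) = 220*(5*(-3)) = 220*(-15) = -3300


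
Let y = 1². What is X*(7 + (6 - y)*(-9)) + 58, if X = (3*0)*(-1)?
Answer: 58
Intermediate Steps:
y = 1
X = 0 (X = 0*(-1) = 0)
X*(7 + (6 - y)*(-9)) + 58 = 0*(7 + (6 - 1*1)*(-9)) + 58 = 0*(7 + (6 - 1)*(-9)) + 58 = 0*(7 + 5*(-9)) + 58 = 0*(7 - 45) + 58 = 0*(-38) + 58 = 0 + 58 = 58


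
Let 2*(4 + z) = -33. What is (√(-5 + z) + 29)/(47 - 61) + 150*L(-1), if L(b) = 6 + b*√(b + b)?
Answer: 12571/14 - 150*I*√2 - I*√102/28 ≈ 897.93 - 212.49*I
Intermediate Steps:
z = -41/2 (z = -4 + (½)*(-33) = -4 - 33/2 = -41/2 ≈ -20.500)
L(b) = 6 + √2*b^(3/2) (L(b) = 6 + b*√(2*b) = 6 + b*(√2*√b) = 6 + √2*b^(3/2))
(√(-5 + z) + 29)/(47 - 61) + 150*L(-1) = (√(-5 - 41/2) + 29)/(47 - 61) + 150*(6 + √2*(-1)^(3/2)) = (√(-51/2) + 29)/(-14) + 150*(6 + √2*(-I)) = (I*√102/2 + 29)*(-1/14) + 150*(6 - I*√2) = (29 + I*√102/2)*(-1/14) + (900 - 150*I*√2) = (-29/14 - I*√102/28) + (900 - 150*I*√2) = 12571/14 - 150*I*√2 - I*√102/28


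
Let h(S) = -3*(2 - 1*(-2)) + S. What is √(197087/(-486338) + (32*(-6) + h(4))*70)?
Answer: I*√3311440954313406/486338 ≈ 118.32*I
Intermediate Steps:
h(S) = -12 + S (h(S) = -3*(2 + 2) + S = -3*4 + S = -12 + S)
√(197087/(-486338) + (32*(-6) + h(4))*70) = √(197087/(-486338) + (32*(-6) + (-12 + 4))*70) = √(197087*(-1/486338) + (-192 - 8)*70) = √(-197087/486338 - 200*70) = √(-197087/486338 - 14000) = √(-6808929087/486338) = I*√3311440954313406/486338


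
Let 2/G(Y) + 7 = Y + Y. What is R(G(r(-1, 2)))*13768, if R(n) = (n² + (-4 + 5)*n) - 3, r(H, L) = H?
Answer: -3538376/81 ≈ -43684.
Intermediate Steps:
G(Y) = 2/(-7 + 2*Y) (G(Y) = 2/(-7 + (Y + Y)) = 2/(-7 + 2*Y))
R(n) = -3 + n + n² (R(n) = (n² + 1*n) - 3 = (n² + n) - 3 = (n + n²) - 3 = -3 + n + n²)
R(G(r(-1, 2)))*13768 = (-3 + 2/(-7 + 2*(-1)) + (2/(-7 + 2*(-1)))²)*13768 = (-3 + 2/(-7 - 2) + (2/(-7 - 2))²)*13768 = (-3 + 2/(-9) + (2/(-9))²)*13768 = (-3 + 2*(-⅑) + (2*(-⅑))²)*13768 = (-3 - 2/9 + (-2/9)²)*13768 = (-3 - 2/9 + 4/81)*13768 = -257/81*13768 = -3538376/81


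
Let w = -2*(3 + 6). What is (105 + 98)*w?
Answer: -3654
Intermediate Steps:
w = -18 (w = -2*9 = -18)
(105 + 98)*w = (105 + 98)*(-18) = 203*(-18) = -3654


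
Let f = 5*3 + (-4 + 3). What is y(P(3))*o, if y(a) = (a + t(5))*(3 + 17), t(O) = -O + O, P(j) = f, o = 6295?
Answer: 1762600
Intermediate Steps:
f = 14 (f = 15 - 1 = 14)
P(j) = 14
t(O) = 0
y(a) = 20*a (y(a) = (a + 0)*(3 + 17) = a*20 = 20*a)
y(P(3))*o = (20*14)*6295 = 280*6295 = 1762600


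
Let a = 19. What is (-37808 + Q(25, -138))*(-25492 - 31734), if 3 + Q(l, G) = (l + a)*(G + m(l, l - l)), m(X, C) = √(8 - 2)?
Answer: 2511248558 - 2517944*√6 ≈ 2.5051e+9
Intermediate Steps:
m(X, C) = √6
Q(l, G) = -3 + (19 + l)*(G + √6) (Q(l, G) = -3 + (l + 19)*(G + √6) = -3 + (19 + l)*(G + √6))
(-37808 + Q(25, -138))*(-25492 - 31734) = (-37808 + (-3 + 19*(-138) + 19*√6 - 138*25 + 25*√6))*(-25492 - 31734) = (-37808 + (-3 - 2622 + 19*√6 - 3450 + 25*√6))*(-57226) = (-37808 + (-6075 + 44*√6))*(-57226) = (-43883 + 44*√6)*(-57226) = 2511248558 - 2517944*√6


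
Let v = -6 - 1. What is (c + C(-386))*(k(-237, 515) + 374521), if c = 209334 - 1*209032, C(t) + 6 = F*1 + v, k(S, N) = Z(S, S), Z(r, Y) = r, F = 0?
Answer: 108168076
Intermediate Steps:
k(S, N) = S
v = -7
C(t) = -13 (C(t) = -6 + (0*1 - 7) = -6 + (0 - 7) = -6 - 7 = -13)
c = 302 (c = 209334 - 209032 = 302)
(c + C(-386))*(k(-237, 515) + 374521) = (302 - 13)*(-237 + 374521) = 289*374284 = 108168076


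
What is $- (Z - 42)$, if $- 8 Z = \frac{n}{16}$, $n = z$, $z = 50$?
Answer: $\frac{2713}{64} \approx 42.391$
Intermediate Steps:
$n = 50$
$Z = - \frac{25}{64}$ ($Z = - \frac{50 \cdot \frac{1}{16}}{8} = \left(- \frac{1}{8}\right) \frac{25}{8} = - \frac{25}{64} \approx -0.39063$)
$- (Z - 42) = - (- \frac{25}{64} - 42) = \left(-1\right) \left(- \frac{2713}{64}\right) = \frac{2713}{64}$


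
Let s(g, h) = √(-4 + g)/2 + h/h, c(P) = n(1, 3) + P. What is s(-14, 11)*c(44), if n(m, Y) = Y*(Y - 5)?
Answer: 38 + 57*I*√2 ≈ 38.0 + 80.61*I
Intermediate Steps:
n(m, Y) = Y*(-5 + Y)
c(P) = -6 + P (c(P) = 3*(-5 + 3) + P = 3*(-2) + P = -6 + P)
s(g, h) = 1 + √(-4 + g)/2 (s(g, h) = √(-4 + g)*(½) + 1 = √(-4 + g)/2 + 1 = 1 + √(-4 + g)/2)
s(-14, 11)*c(44) = (1 + √(-4 - 14)/2)*(-6 + 44) = (1 + √(-18)/2)*38 = (1 + (3*I*√2)/2)*38 = (1 + 3*I*√2/2)*38 = 38 + 57*I*√2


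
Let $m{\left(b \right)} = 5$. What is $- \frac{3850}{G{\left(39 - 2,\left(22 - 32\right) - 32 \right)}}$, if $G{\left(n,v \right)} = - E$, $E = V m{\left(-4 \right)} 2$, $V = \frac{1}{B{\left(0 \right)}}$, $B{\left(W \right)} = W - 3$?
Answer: $-1155$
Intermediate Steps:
$B{\left(W \right)} = -3 + W$ ($B{\left(W \right)} = W - 3 = -3 + W$)
$V = - \frac{1}{3}$ ($V = \frac{1}{-3 + 0} = \frac{1}{-3} = - \frac{1}{3} \approx -0.33333$)
$E = - \frac{10}{3}$ ($E = \left(- \frac{1}{3}\right) 5 \cdot 2 = \left(- \frac{5}{3}\right) 2 = - \frac{10}{3} \approx -3.3333$)
$G{\left(n,v \right)} = \frac{10}{3}$ ($G{\left(n,v \right)} = \left(-1\right) \left(- \frac{10}{3}\right) = \frac{10}{3}$)
$- \frac{3850}{G{\left(39 - 2,\left(22 - 32\right) - 32 \right)}} = - \frac{3850}{\frac{10}{3}} = \left(-3850\right) \frac{3}{10} = -1155$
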